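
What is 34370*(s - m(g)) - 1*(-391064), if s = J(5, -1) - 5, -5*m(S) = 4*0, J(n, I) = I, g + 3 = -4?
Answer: 184844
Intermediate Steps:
g = -7 (g = -3 - 4 = -7)
m(S) = 0 (m(S) = -4*0/5 = -⅕*0 = 0)
s = -6 (s = -1 - 5 = -6)
34370*(s - m(g)) - 1*(-391064) = 34370*(-6 - 1*0) - 1*(-391064) = 34370*(-6 + 0) + 391064 = 34370*(-6) + 391064 = -206220 + 391064 = 184844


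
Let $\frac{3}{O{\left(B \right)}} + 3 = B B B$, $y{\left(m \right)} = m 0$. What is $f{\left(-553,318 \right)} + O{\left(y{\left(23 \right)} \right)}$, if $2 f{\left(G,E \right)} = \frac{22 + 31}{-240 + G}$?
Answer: $- \frac{1639}{1586} \approx -1.0334$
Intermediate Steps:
$f{\left(G,E \right)} = \frac{53}{2 \left(-240 + G\right)}$ ($f{\left(G,E \right)} = \frac{\left(22 + 31\right) \frac{1}{-240 + G}}{2} = \frac{53 \frac{1}{-240 + G}}{2} = \frac{53}{2 \left(-240 + G\right)}$)
$y{\left(m \right)} = 0$
$O{\left(B \right)} = \frac{3}{-3 + B^{3}}$ ($O{\left(B \right)} = \frac{3}{-3 + B B B} = \frac{3}{-3 + B^{2} B} = \frac{3}{-3 + B^{3}}$)
$f{\left(-553,318 \right)} + O{\left(y{\left(23 \right)} \right)} = \frac{53}{2 \left(-240 - 553\right)} + \frac{3}{-3 + 0^{3}} = \frac{53}{2 \left(-793\right)} + \frac{3}{-3 + 0} = \frac{53}{2} \left(- \frac{1}{793}\right) + \frac{3}{-3} = - \frac{53}{1586} + 3 \left(- \frac{1}{3}\right) = - \frac{53}{1586} - 1 = - \frac{1639}{1586}$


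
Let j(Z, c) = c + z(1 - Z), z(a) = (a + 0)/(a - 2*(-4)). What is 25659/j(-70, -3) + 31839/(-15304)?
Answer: -15513713409/1270232 ≈ -12213.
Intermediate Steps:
z(a) = a/(8 + a) (z(a) = a/(a + 8) = a/(8 + a))
j(Z, c) = c + (1 - Z)/(9 - Z) (j(Z, c) = c + (1 - Z)/(8 + (1 - Z)) = c + (1 - Z)/(9 - Z))
25659/j(-70, -3) + 31839/(-15304) = 25659/(((-1 - 70 - 3*(-9 - 70))/(-9 - 70))) + 31839/(-15304) = 25659/(((-1 - 70 - 3*(-79))/(-79))) + 31839*(-1/15304) = 25659/((-(-1 - 70 + 237)/79)) - 31839/15304 = 25659/((-1/79*166)) - 31839/15304 = 25659/(-166/79) - 31839/15304 = 25659*(-79/166) - 31839/15304 = -2027061/166 - 31839/15304 = -15513713409/1270232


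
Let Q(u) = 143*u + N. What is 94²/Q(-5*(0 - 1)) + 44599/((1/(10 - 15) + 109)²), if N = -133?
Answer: 1631902973/86117376 ≈ 18.950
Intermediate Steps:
Q(u) = -133 + 143*u (Q(u) = 143*u - 133 = -133 + 143*u)
94²/Q(-5*(0 - 1)) + 44599/((1/(10 - 15) + 109)²) = 94²/(-133 + 143*(-5*(0 - 1))) + 44599/((1/(10 - 15) + 109)²) = 8836/(-133 + 143*(-5*(-1))) + 44599/((1/(-5) + 109)²) = 8836/(-133 + 143*5) + 44599/((-⅕ + 109)²) = 8836/(-133 + 715) + 44599/((544/5)²) = 8836/582 + 44599/(295936/25) = 8836*(1/582) + 44599*(25/295936) = 4418/291 + 1114975/295936 = 1631902973/86117376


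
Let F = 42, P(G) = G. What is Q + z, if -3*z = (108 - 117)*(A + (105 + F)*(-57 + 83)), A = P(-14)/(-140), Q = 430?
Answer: 118963/10 ≈ 11896.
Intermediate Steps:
A = ⅒ (A = -14/(-140) = -14*(-1/140) = ⅒ ≈ 0.10000)
z = 114663/10 (z = -(108 - 117)*(⅒ + (105 + 42)*(-57 + 83))/3 = -(-3)*(⅒ + 147*26) = -(-3)*(⅒ + 3822) = -(-3)*38221/10 = -⅓*(-343989/10) = 114663/10 ≈ 11466.)
Q + z = 430 + 114663/10 = 118963/10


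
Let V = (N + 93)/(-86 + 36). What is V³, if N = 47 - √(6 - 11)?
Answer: -27419/1250 + 11759*I*√5/25000 ≈ -21.935 + 1.0518*I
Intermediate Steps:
N = 47 - I*√5 (N = 47 - √(-5) = 47 - I*√5 ≈ 47.0 - 2.2361*I)
V = -14/5 + I*√5/50 (V = ((47 - I*√5) + 93)/(-86 + 36) = (140 - I*√5)/(-50) = (140 - I*√5)*(-1/50) = -14/5 + I*√5/50 ≈ -2.8 + 0.044721*I)
V³ = (-14/5 + I*√5/50)³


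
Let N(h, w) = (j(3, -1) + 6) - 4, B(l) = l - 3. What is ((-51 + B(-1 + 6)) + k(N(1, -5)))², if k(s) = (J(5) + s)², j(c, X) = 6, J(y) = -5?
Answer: 1600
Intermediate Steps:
B(l) = -3 + l
N(h, w) = 8 (N(h, w) = (6 + 6) - 4 = 12 - 4 = 8)
k(s) = (-5 + s)²
((-51 + B(-1 + 6)) + k(N(1, -5)))² = ((-51 + (-3 + (-1 + 6))) + (-5 + 8)²)² = ((-51 + (-3 + 5)) + 3²)² = ((-51 + 2) + 9)² = (-49 + 9)² = (-40)² = 1600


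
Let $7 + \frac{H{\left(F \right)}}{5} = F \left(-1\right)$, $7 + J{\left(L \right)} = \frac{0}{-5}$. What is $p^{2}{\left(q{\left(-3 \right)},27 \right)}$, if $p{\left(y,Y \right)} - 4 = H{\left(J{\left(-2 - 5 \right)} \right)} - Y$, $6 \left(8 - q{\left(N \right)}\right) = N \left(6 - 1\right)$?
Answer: $529$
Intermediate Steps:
$J{\left(L \right)} = -7$ ($J{\left(L \right)} = -7 + \frac{0}{-5} = -7 + 0 \left(- \frac{1}{5}\right) = -7 + 0 = -7$)
$q{\left(N \right)} = 8 - \frac{5 N}{6}$ ($q{\left(N \right)} = 8 - \frac{N \left(6 - 1\right)}{6} = 8 - \frac{N 5}{6} = 8 - \frac{5 N}{6}$)
$H{\left(F \right)} = -35 - 5 F$ ($H{\left(F \right)} = -35 + 5 F \left(-1\right) = -35 + 5 \left(- F\right) = -35 - 5 F$)
$p{\left(y,Y \right)} = 4 - Y$
$p^{2}{\left(q{\left(-3 \right)},27 \right)} = \left(4 - 27\right)^{2} = \left(-23\right)^{2} = 529$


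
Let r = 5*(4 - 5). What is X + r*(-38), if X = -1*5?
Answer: 185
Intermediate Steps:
r = -5 (r = 5*(-1) = -5)
X = -5
X + r*(-38) = -5 - 5*(-38) = -5 + 190 = 185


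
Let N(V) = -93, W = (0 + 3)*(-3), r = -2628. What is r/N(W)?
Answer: 876/31 ≈ 28.258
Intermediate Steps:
W = -9 (W = 3*(-3) = -9)
r/N(W) = -2628/(-93) = -2628*(-1/93) = 876/31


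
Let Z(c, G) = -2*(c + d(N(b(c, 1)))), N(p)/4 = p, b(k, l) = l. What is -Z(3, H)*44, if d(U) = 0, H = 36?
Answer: 264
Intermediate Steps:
N(p) = 4*p
Z(c, G) = -2*c (Z(c, G) = -2*(c + 0) = -2*c)
-Z(3, H)*44 = -(-2*3)*44 = -(-6)*44 = -1*(-264) = 264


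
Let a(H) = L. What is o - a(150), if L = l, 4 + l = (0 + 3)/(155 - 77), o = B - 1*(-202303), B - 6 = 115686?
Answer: 8267973/26 ≈ 3.1800e+5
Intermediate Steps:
B = 115692 (B = 6 + 115686 = 115692)
o = 317995 (o = 115692 - 1*(-202303) = 115692 + 202303 = 317995)
l = -103/26 (l = -4 + (0 + 3)/(155 - 77) = -4 + 3/78 = -4 + 3*(1/78) = -4 + 1/26 = -103/26 ≈ -3.9615)
L = -103/26 ≈ -3.9615
a(H) = -103/26
o - a(150) = 317995 - 1*(-103/26) = 317995 + 103/26 = 8267973/26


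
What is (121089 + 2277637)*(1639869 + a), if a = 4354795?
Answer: 14379556398064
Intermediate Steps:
(121089 + 2277637)*(1639869 + a) = (121089 + 2277637)*(1639869 + 4354795) = 2398726*5994664 = 14379556398064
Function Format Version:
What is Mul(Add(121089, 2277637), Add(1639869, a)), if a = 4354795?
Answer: 14379556398064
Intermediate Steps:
Mul(Add(121089, 2277637), Add(1639869, a)) = Mul(Add(121089, 2277637), Add(1639869, 4354795)) = Mul(2398726, 5994664) = 14379556398064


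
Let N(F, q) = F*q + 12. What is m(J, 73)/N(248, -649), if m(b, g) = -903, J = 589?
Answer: 903/160940 ≈ 0.0056108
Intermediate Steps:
N(F, q) = 12 + F*q
m(J, 73)/N(248, -649) = -903/(12 + 248*(-649)) = -903/(12 - 160952) = -903/(-160940) = -903*(-1/160940) = 903/160940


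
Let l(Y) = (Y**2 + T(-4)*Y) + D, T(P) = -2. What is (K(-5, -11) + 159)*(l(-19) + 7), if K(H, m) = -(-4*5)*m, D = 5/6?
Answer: -148901/6 ≈ -24817.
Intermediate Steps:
D = 5/6 (D = 5*(1/6) = 5/6 ≈ 0.83333)
l(Y) = 5/6 + Y**2 - 2*Y (l(Y) = (Y**2 - 2*Y) + 5/6 = 5/6 + Y**2 - 2*Y)
K(H, m) = 20*m (K(H, m) = -(-20)*m = 20*m)
(K(-5, -11) + 159)*(l(-19) + 7) = (20*(-11) + 159)*((5/6 + (-19)**2 - 2*(-19)) + 7) = (-220 + 159)*((5/6 + 361 + 38) + 7) = -61*(2399/6 + 7) = -61*2441/6 = -148901/6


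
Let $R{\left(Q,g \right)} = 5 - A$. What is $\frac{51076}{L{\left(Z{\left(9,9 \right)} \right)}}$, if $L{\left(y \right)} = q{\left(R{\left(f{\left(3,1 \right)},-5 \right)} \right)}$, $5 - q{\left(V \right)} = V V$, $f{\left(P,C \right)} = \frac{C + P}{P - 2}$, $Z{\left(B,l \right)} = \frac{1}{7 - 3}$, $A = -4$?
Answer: $- \frac{12769}{19} \approx -672.05$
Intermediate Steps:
$Z{\left(B,l \right)} = \frac{1}{4}$
$f{\left(P,C \right)} = \frac{C + P}{-2 + P}$
$R{\left(Q,g \right)} = 9$ ($R{\left(Q,g \right)} = 5 - -4 = 5 + 4 = 9$)
$q{\left(V \right)} = 5 - V^{2}$ ($q{\left(V \right)} = 5 - V V = 5 - V^{2}$)
$L{\left(y \right)} = -76$ ($L{\left(y \right)} = 5 - 9^{2} = 5 - 81 = -76$)
$\frac{51076}{L{\left(Z{\left(9,9 \right)} \right)}} = \frac{51076}{-76} = 51076 \left(- \frac{1}{76}\right) = - \frac{12769}{19}$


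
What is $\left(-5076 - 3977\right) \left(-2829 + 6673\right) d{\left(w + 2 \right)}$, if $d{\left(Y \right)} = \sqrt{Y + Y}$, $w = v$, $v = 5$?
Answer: $- 34799732 \sqrt{14} \approx -1.3021 \cdot 10^{8}$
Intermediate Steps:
$w = 5$
$d{\left(Y \right)} = \sqrt{2} \sqrt{Y}$ ($d{\left(Y \right)} = \sqrt{2 Y} = \sqrt{2} \sqrt{Y}$)
$\left(-5076 - 3977\right) \left(-2829 + 6673\right) d{\left(w + 2 \right)} = \left(-5076 - 3977\right) \left(-2829 + 6673\right) \sqrt{2} \sqrt{5 + 2} = \left(-9053\right) 3844 \sqrt{2} \sqrt{7} = - 34799732 \sqrt{14}$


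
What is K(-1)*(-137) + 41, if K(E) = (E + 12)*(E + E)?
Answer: 3055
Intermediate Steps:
K(E) = 2*E*(12 + E) (K(E) = (12 + E)*(2*E) = 2*E*(12 + E))
K(-1)*(-137) + 41 = (2*(-1)*(12 - 1))*(-137) + 41 = (2*(-1)*11)*(-137) + 41 = -22*(-137) + 41 = 3014 + 41 = 3055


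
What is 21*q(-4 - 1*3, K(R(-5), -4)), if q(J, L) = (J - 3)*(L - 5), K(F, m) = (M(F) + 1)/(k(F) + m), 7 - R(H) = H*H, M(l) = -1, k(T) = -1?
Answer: 1050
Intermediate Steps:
R(H) = 7 - H² (R(H) = 7 - H*H = 7 - H²)
K(F, m) = 0 (K(F, m) = (-1 + 1)/(-1 + m) = 0/(-1 + m) = 0)
q(J, L) = (-5 + L)*(-3 + J) (q(J, L) = (-3 + J)*(-5 + L) = (-5 + L)*(-3 + J))
21*q(-4 - 1*3, K(R(-5), -4)) = 21*(15 - 5*(-4 - 1*3) - 3*0 + (-4 - 1*3)*0) = 21*(15 - 5*(-4 - 3) + 0 + (-4 - 3)*0) = 21*(15 - 5*(-7) + 0 - 7*0) = 21*(15 + 35 + 0 + 0) = 21*50 = 1050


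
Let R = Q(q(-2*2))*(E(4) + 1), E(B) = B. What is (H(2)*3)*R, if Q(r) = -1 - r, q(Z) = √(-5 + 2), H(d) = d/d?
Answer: -15 - 15*I*√3 ≈ -15.0 - 25.981*I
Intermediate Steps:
H(d) = 1
q(Z) = I*√3 (q(Z) = √(-3) = I*√3)
R = -5 - 5*I*√3 (R = (-1 - I*√3)*(4 + 1) = (-1 - I*√3)*5 = -5 - 5*I*√3 ≈ -5.0 - 8.6602*I)
(H(2)*3)*R = (1*3)*(-5 - 5*I*√3) = 3*(-5 - 5*I*√3) = -15 - 15*I*√3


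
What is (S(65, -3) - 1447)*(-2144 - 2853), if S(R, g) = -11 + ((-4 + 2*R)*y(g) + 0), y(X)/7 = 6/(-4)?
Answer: 13896657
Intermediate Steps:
y(X) = -21/2 (y(X) = 7*(6/(-4)) = 7*(6*(-1/4)) = 7*(-3/2) = -21/2)
S(R, g) = 31 - 21*R (S(R, g) = -11 + ((-4 + 2*R)*(-21/2) + 0) = -11 + ((42 - 21*R) + 0) = -11 + (42 - 21*R) = 31 - 21*R)
(S(65, -3) - 1447)*(-2144 - 2853) = ((31 - 21*65) - 1447)*(-2144 - 2853) = ((31 - 1365) - 1447)*(-4997) = (-1334 - 1447)*(-4997) = -2781*(-4997) = 13896657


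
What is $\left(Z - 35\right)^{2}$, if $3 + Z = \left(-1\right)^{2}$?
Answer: $1369$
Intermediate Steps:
$Z = -2$ ($Z = -3 + \left(-1\right)^{2} = -3 + 1 = -2$)
$\left(Z - 35\right)^{2} = \left(-2 - 35\right)^{2} = \left(-37\right)^{2} = 1369$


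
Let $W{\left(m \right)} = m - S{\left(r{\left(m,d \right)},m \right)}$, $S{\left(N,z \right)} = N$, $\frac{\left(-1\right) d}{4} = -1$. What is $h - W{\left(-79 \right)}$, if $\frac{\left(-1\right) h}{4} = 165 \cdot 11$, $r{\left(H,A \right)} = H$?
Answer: $-7260$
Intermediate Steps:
$d = 4$ ($d = \left(-4\right) \left(-1\right) = 4$)
$W{\left(m \right)} = 0$ ($W{\left(m \right)} = m - m = 0$)
$h = -7260$ ($h = - 4 \cdot 165 \cdot 11 = \left(-4\right) 1815 = -7260$)
$h - W{\left(-79 \right)} = -7260 - 0 = -7260 + 0 = -7260$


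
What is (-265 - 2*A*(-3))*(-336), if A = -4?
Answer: 97104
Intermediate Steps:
(-265 - 2*A*(-3))*(-336) = (-265 - 2*(-4)*(-3))*(-336) = (-265 + 8*(-3))*(-336) = (-265 - 24)*(-336) = -289*(-336) = 97104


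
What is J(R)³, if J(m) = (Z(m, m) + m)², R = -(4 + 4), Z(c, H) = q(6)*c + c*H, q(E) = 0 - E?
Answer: 1265319018496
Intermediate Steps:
q(E) = -E
Z(c, H) = -6*c + H*c (Z(c, H) = (-1*6)*c + c*H = -6*c + H*c)
R = -8 (R = -1*8 = -8)
J(m) = (m + m*(-6 + m))² (J(m) = (m*(-6 + m) + m)² = (m + m*(-6 + m))²)
J(R)³ = ((-8)²*(-5 - 8)²)³ = (64*(-13)²)³ = (64*169)³ = 10816³ = 1265319018496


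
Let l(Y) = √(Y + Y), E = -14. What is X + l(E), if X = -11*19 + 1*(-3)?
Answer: -212 + 2*I*√7 ≈ -212.0 + 5.2915*I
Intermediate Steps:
l(Y) = √2*√Y (l(Y) = √(2*Y) = √2*√Y)
X = -212 (X = -209 - 3 = -212)
X + l(E) = -212 + √2*√(-14) = -212 + √2*(I*√14) = -212 + 2*I*√7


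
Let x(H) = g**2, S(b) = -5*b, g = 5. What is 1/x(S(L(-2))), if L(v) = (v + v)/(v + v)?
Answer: 1/25 ≈ 0.040000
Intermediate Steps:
L(v) = 1 (L(v) = (2*v)/((2*v)) = (2*v)*(1/(2*v)) = 1)
x(H) = 25 (x(H) = 5**2 = 25)
1/x(S(L(-2))) = 1/25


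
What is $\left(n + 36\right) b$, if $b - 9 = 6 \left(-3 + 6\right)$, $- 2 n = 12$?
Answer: $810$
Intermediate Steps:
$n = -6$ ($n = \left(- \frac{1}{2}\right) 12 = -6$)
$b = 27$ ($b = 9 + 6 \left(-3 + 6\right) = 9 + 6 \cdot 3 = 9 + 18 = 27$)
$\left(n + 36\right) b = \left(-6 + 36\right) 27 = 30 \cdot 27 = 810$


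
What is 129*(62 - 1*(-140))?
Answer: 26058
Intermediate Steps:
129*(62 - 1*(-140)) = 129*(62 + 140) = 129*202 = 26058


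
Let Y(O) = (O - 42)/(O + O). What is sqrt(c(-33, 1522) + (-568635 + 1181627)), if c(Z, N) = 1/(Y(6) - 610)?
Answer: 7*sqrt(4700885515)/613 ≈ 782.94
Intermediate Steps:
Y(O) = (-42 + O)/(2*O) (Y(O) = (-42 + O)/((2*O)) = (-42 + O)*(1/(2*O)) = (-42 + O)/(2*O))
c(Z, N) = -1/613 (c(Z, N) = 1/((1/2)*(-42 + 6)/6 - 610) = 1/((1/2)*(1/6)*(-36) - 610) = 1/(-3 - 610) = 1/(-613) = -1/613)
sqrt(c(-33, 1522) + (-568635 + 1181627)) = sqrt(-1/613 + (-568635 + 1181627)) = sqrt(-1/613 + 612992) = sqrt(375764095/613) = 7*sqrt(4700885515)/613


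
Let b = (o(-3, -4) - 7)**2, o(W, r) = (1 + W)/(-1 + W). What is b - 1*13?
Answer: 117/4 ≈ 29.250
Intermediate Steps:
o(W, r) = (1 + W)/(-1 + W)
b = 169/4 (b = ((1 - 3)/(-1 - 3) - 7)**2 = (-2/(-4) - 7)**2 = (-1/4*(-2) - 7)**2 = (1/2 - 7)**2 = (-13/2)**2 = 169/4 ≈ 42.250)
b - 1*13 = 169/4 - 1*13 = 169/4 - 13 = 117/4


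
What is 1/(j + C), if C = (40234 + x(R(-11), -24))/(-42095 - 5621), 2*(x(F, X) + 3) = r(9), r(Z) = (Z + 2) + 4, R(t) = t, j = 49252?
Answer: 95432/4700136387 ≈ 2.0304e-5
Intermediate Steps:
r(Z) = 6 + Z (r(Z) = (2 + Z) + 4 = 6 + Z)
x(F, X) = 9/2 (x(F, X) = -3 + (6 + 9)/2 = -3 + (1/2)*15 = -3 + 15/2 = 9/2)
C = -80477/95432 (C = (40234 + 9/2)/(-42095 - 5621) = (80477/2)/(-47716) = (80477/2)*(-1/47716) = -80477/95432 ≈ -0.84329)
1/(j + C) = 1/(49252 - 80477/95432) = 1/(4700136387/95432) = 95432/4700136387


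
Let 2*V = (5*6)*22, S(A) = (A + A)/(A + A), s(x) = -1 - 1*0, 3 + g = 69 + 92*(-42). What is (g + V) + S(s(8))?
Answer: -3467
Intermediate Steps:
g = -3798 (g = -3 + (69 + 92*(-42)) = -3 + (69 - 3864) = -3 - 3795 = -3798)
s(x) = -1 (s(x) = -1 + 0 = -1)
S(A) = 1 (S(A) = (2*A)/((2*A)) = (2*A)*(1/(2*A)) = 1)
V = 330 (V = ((5*6)*22)/2 = (30*22)/2 = (½)*660 = 330)
(g + V) + S(s(8)) = (-3798 + 330) + 1 = -3468 + 1 = -3467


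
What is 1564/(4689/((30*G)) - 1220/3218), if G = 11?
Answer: 276812360/2447767 ≈ 113.09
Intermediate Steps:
1564/(4689/((30*G)) - 1220/3218) = 1564/(4689/((30*11)) - 1220/3218) = 1564/(4689/330 - 1220*1/3218) = 1564/(4689*(1/330) - 610/1609) = 1564/(1563/110 - 610/1609) = 1564/(2447767/176990) = 1564*(176990/2447767) = 276812360/2447767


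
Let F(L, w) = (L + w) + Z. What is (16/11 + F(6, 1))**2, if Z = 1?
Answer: 10816/121 ≈ 89.388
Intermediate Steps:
F(L, w) = 1 + L + w (F(L, w) = (L + w) + 1 = 1 + L + w)
(16/11 + F(6, 1))**2 = (16/11 + (1 + 6 + 1))**2 = (16*(1/11) + 8)**2 = (16/11 + 8)**2 = (104/11)**2 = 10816/121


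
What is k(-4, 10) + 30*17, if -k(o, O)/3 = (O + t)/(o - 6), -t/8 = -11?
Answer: 2697/5 ≈ 539.40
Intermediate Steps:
t = 88 (t = -8*(-11) = 88)
k(o, O) = -3*(88 + O)/(-6 + o) (k(o, O) = -3*(O + 88)/(o - 6) = -3*(88 + O)/(-6 + o))
k(-4, 10) + 30*17 = 3*(-88 - 1*10)/(-6 - 4) + 30*17 = 3*(-88 - 10)/(-10) + 510 = 3*(-⅒)*(-98) + 510 = 147/5 + 510 = 2697/5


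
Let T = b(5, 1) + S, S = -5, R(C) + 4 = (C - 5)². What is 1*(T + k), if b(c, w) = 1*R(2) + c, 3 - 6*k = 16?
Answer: 17/6 ≈ 2.8333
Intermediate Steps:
k = -13/6 (k = ½ - ⅙*16 = ½ - 8/3 = -13/6 ≈ -2.1667)
R(C) = -4 + (-5 + C)² (R(C) = -4 + (C - 5)² = -4 + (-5 + C)²)
b(c, w) = 5 + c (b(c, w) = 1*(-4 + (-5 + 2)²) + c = 1*(-4 + (-3)²) + c = 1*(-4 + 9) + c = 1*5 + c = 5 + c)
T = 5 (T = (5 + 5) - 5 = 10 - 5 = 5)
1*(T + k) = 1*(5 - 13/6) = 1*(17/6) = 17/6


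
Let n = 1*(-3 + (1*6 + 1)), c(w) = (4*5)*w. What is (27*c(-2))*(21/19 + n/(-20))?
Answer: -18576/19 ≈ -977.68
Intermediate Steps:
c(w) = 20*w
n = 4 (n = 1*(-3 + (6 + 1)) = 1*(-3 + 7) = 1*4 = 4)
(27*c(-2))*(21/19 + n/(-20)) = (27*(20*(-2)))*(21/19 + 4/(-20)) = (27*(-40))*(21*(1/19) + 4*(-1/20)) = -1080*(21/19 - 1/5) = -1080*86/95 = -18576/19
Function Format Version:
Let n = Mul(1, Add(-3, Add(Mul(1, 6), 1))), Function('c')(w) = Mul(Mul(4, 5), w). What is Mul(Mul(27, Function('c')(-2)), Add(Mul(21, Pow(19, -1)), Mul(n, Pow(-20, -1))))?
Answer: Rational(-18576, 19) ≈ -977.68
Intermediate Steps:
Function('c')(w) = Mul(20, w)
n = 4 (n = Mul(1, Add(-3, Add(6, 1))) = Mul(1, Add(-3, 7)) = Mul(1, 4) = 4)
Mul(Mul(27, Function('c')(-2)), Add(Mul(21, Pow(19, -1)), Mul(n, Pow(-20, -1)))) = Mul(Mul(27, Mul(20, -2)), Add(Mul(21, Pow(19, -1)), Mul(4, Pow(-20, -1)))) = Mul(Mul(27, -40), Add(Mul(21, Rational(1, 19)), Mul(4, Rational(-1, 20)))) = Mul(-1080, Add(Rational(21, 19), Rational(-1, 5))) = Mul(-1080, Rational(86, 95)) = Rational(-18576, 19)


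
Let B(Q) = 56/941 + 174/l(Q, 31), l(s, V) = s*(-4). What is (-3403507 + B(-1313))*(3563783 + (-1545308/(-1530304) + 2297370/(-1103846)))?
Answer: -6328755494665497807339399668655/521771747868788768 ≈ -1.2129e+13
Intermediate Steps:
l(s, V) = -4*s
B(Q) = 56/941 - 87/(2*Q) (B(Q) = 56/941 + 174/((-4*Q)) = 56*(1/941) + 174*(-1/(4*Q)) = 56/941 - 87/(2*Q))
(-3403507 + B(-1313))*(3563783 + (-1545308/(-1530304) + 2297370/(-1103846))) = (-3403507 + (1/1882)*(-81867 + 112*(-1313))/(-1313))*(3563783 + (-1545308/(-1530304) + 2297370/(-1103846))) = (-3403507 + (1/1882)*(-1/1313)*(-81867 - 147056))*(3563783 + (-1545308*(-1/1530304) + 2297370*(-1/1103846))) = (-3403507 + (1/1882)*(-1/1313)*(-228923))*(3563783 + (386327/382576 - 1148685/551923)) = (-3403507 + 228923/2471066)*(3563783 - 226236555739/211152493648) = -8410290199539/2471066*752501441033794645/211152493648 = -6328755494665497807339399668655/521771747868788768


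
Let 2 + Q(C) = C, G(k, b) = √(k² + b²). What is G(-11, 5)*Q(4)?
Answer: 2*√146 ≈ 24.166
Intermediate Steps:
G(k, b) = √(b² + k²)
Q(C) = -2 + C
G(-11, 5)*Q(4) = √(5² + (-11)²)*(-2 + 4) = √(25 + 121)*2 = √146*2 = 2*√146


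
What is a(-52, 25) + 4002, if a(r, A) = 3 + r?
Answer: 3953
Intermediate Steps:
a(-52, 25) + 4002 = (3 - 52) + 4002 = -49 + 4002 = 3953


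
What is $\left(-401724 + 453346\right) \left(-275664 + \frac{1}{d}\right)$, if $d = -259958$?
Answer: $- \frac{1849643674198643}{129979} \approx -1.423 \cdot 10^{10}$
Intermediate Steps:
$\left(-401724 + 453346\right) \left(-275664 + \frac{1}{d}\right) = \left(-401724 + 453346\right) \left(-275664 + \frac{1}{-259958}\right) = 51622 \left(-275664 - \frac{1}{259958}\right) = 51622 \left(- \frac{71661062113}{259958}\right) = - \frac{1849643674198643}{129979}$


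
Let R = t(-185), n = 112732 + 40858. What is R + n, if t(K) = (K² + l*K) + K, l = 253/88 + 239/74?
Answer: 1492005/8 ≈ 1.8650e+5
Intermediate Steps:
l = 1807/296 (l = 253*(1/88) + 239*(1/74) = 23/8 + 239/74 = 1807/296 ≈ 6.1047)
n = 153590
t(K) = K² + 2103*K/296 (t(K) = (K² + 1807*K/296) + K = K² + 2103*K/296)
R = 263285/8 (R = (1/296)*(-185)*(2103 + 296*(-185)) = (1/296)*(-185)*(2103 - 54760) = (1/296)*(-185)*(-52657) = 263285/8 ≈ 32911.)
R + n = 263285/8 + 153590 = 1492005/8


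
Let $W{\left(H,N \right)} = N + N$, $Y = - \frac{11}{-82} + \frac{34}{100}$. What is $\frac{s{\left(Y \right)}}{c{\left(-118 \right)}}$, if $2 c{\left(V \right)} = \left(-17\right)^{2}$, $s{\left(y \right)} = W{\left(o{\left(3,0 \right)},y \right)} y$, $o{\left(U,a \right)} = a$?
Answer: $\frac{944784}{303630625} \approx 0.0031116$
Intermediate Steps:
$Y = \frac{486}{1025}$ ($Y = \left(-11\right) \left(- \frac{1}{82}\right) + 34 \cdot \frac{1}{100} = \frac{11}{82} + \frac{17}{50} = \frac{486}{1025} \approx 0.47415$)
$W{\left(H,N \right)} = 2 N$
$s{\left(y \right)} = 2 y^{2}$ ($s{\left(y \right)} = 2 y y = 2 y^{2}$)
$c{\left(V \right)} = \frac{289}{2}$ ($c{\left(V \right)} = \frac{\left(-17\right)^{2}}{2} = \frac{1}{2} \cdot 289 = \frac{289}{2}$)
$\frac{s{\left(Y \right)}}{c{\left(-118 \right)}} = \frac{2 \left(\frac{486}{1025}\right)^{2}}{\frac{289}{2}} = 2 \cdot \frac{236196}{1050625} \cdot \frac{2}{289} = \frac{472392}{1050625} \cdot \frac{2}{289} = \frac{944784}{303630625}$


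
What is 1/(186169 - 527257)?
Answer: -1/341088 ≈ -2.9318e-6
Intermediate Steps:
1/(186169 - 527257) = 1/(-341088) = -1/341088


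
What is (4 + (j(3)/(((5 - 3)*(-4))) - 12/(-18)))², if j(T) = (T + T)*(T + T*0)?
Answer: 841/144 ≈ 5.8403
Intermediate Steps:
j(T) = 2*T² (j(T) = (2*T)*(T + 0) = (2*T)*T = 2*T²)
(4 + (j(3)/(((5 - 3)*(-4))) - 12/(-18)))² = (4 + ((2*3²)/(((5 - 3)*(-4))) - 12/(-18)))² = (4 + ((2*9)/((2*(-4))) - 12*(-1/18)))² = (4 + (18/(-8) + ⅔))² = (4 + (18*(-⅛) + ⅔))² = (4 + (-9/4 + ⅔))² = (4 - 19/12)² = (29/12)² = 841/144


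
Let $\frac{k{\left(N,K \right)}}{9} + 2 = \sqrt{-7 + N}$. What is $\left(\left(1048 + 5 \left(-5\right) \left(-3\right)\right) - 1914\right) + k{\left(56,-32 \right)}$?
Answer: $-746$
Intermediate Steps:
$k{\left(N,K \right)} = -18 + 9 \sqrt{-7 + N}$
$\left(\left(1048 + 5 \left(-5\right) \left(-3\right)\right) - 1914\right) + k{\left(56,-32 \right)} = \left(\left(1048 + 5 \left(-5\right) \left(-3\right)\right) - 1914\right) - \left(18 - 9 \sqrt{-7 + 56}\right) = \left(\left(1048 - -75\right) - 1914\right) - \left(18 - 9 \sqrt{49}\right) = \left(\left(1048 + 75\right) - 1914\right) + \left(-18 + 9 \cdot 7\right) = \left(1123 - 1914\right) + \left(-18 + 63\right) = -791 + 45 = -746$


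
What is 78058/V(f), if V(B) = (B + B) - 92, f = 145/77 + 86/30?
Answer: -45078495/47644 ≈ -946.15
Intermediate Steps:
f = 5486/1155 (f = 145*(1/77) + 86*(1/30) = 145/77 + 43/15 = 5486/1155 ≈ 4.7498)
V(B) = -92 + 2*B (V(B) = 2*B - 92 = -92 + 2*B)
78058/V(f) = 78058/(-92 + 2*(5486/1155)) = 78058/(-92 + 10972/1155) = 78058/(-95288/1155) = 78058*(-1155/95288) = -45078495/47644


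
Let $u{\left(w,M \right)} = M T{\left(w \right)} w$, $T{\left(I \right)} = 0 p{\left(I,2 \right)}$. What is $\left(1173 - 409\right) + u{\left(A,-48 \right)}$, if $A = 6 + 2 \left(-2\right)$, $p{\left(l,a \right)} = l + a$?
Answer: $764$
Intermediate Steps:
$p{\left(l,a \right)} = a + l$
$T{\left(I \right)} = 0$ ($T{\left(I \right)} = 0 \left(2 + I\right) = 0$)
$A = 2$ ($A = 6 - 4 = 2$)
$u{\left(w,M \right)} = 0$ ($u{\left(w,M \right)} = M 0 w = 0 w = 0$)
$\left(1173 - 409\right) + u{\left(A,-48 \right)} = \left(1173 - 409\right) + 0 = 764 + 0 = 764$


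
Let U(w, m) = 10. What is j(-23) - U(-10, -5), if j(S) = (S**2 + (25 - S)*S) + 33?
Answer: -552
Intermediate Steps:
j(S) = 33 + S**2 + S*(25 - S) (j(S) = (S**2 + S*(25 - S)) + 33 = 33 + S**2 + S*(25 - S))
j(-23) - U(-10, -5) = (33 + 25*(-23)) - 1*10 = (33 - 575) - 10 = -542 - 10 = -552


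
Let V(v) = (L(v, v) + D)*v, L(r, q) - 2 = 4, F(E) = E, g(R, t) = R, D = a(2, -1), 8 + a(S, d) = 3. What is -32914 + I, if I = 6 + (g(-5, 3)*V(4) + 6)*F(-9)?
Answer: -32782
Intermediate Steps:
a(S, d) = -5 (a(S, d) = -8 + 3 = -5)
D = -5
L(r, q) = 6 (L(r, q) = 2 + 4 = 6)
V(v) = v (V(v) = (6 - 5)*v = 1*v = v)
I = 132 (I = 6 + (-5*4 + 6)*(-9) = 6 + (-20 + 6)*(-9) = 6 - 14*(-9) = 6 + 126 = 132)
-32914 + I = -32914 + 132 = -32782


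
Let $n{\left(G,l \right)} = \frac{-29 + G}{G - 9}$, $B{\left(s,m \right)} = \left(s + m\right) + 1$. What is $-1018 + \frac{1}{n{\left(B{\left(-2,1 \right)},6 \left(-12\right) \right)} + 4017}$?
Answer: $- \frac{36833267}{36182} \approx -1018.0$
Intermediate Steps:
$B{\left(s,m \right)} = 1 + m + s$ ($B{\left(s,m \right)} = \left(m + s\right) + 1 = 1 + m + s$)
$n{\left(G,l \right)} = \frac{-29 + G}{-9 + G}$
$-1018 + \frac{1}{n{\left(B{\left(-2,1 \right)},6 \left(-12\right) \right)} + 4017} = -1018 + \frac{1}{\frac{-29 + \left(1 + 1 - 2\right)}{-9 + \left(1 + 1 - 2\right)} + 4017} = -1018 + \frac{1}{\frac{-29 + 0}{-9 + 0} + 4017} = -1018 + \frac{1}{\frac{1}{-9} \left(-29\right) + 4017} = -1018 + \frac{1}{\left(- \frac{1}{9}\right) \left(-29\right) + 4017} = -1018 + \frac{1}{\frac{29}{9} + 4017} = -1018 + \frac{1}{\frac{36182}{9}} = -1018 + \frac{9}{36182} = - \frac{36833267}{36182}$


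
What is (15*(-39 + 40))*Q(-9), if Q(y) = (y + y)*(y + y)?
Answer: 4860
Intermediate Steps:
Q(y) = 4*y**2 (Q(y) = (2*y)*(2*y) = 4*y**2)
(15*(-39 + 40))*Q(-9) = (15*(-39 + 40))*(4*(-9)**2) = (15*1)*(4*81) = 15*324 = 4860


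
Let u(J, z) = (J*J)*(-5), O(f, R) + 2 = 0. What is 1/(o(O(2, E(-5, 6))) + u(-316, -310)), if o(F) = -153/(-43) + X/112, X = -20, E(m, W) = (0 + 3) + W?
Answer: -1204/601129051 ≈ -2.0029e-6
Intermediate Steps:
E(m, W) = 3 + W
O(f, R) = -2 (O(f, R) = -2 + 0 = -2)
o(F) = 4069/1204 (o(F) = -153/(-43) - 20/112 = -153*(-1/43) - 20*1/112 = 153/43 - 5/28 = 4069/1204)
u(J, z) = -5*J² (u(J, z) = J²*(-5) = -5*J²)
1/(o(O(2, E(-5, 6))) + u(-316, -310)) = 1/(4069/1204 - 5*(-316)²) = 1/(4069/1204 - 5*99856) = 1/(4069/1204 - 499280) = 1/(-601129051/1204) = -1204/601129051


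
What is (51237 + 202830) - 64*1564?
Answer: 153971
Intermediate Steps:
(51237 + 202830) - 64*1564 = 254067 - 100096 = 153971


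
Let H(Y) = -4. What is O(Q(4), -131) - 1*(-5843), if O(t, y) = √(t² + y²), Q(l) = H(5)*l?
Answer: 5843 + √17417 ≈ 5975.0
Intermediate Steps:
Q(l) = -4*l
O(Q(4), -131) - 1*(-5843) = √((-4*4)² + (-131)²) - 1*(-5843) = √((-16)² + 17161) + 5843 = √(256 + 17161) + 5843 = √17417 + 5843 = 5843 + √17417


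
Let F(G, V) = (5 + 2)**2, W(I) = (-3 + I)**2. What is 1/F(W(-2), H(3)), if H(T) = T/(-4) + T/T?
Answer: 1/49 ≈ 0.020408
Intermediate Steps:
H(T) = 1 - T/4 (H(T) = T*(-1/4) + 1 = -T/4 + 1 = 1 - T/4)
F(G, V) = 49 (F(G, V) = 7**2 = 49)
1/F(W(-2), H(3)) = 1/49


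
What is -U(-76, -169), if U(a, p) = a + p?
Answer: 245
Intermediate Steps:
-U(-76, -169) = -(-76 - 169) = -1*(-245) = 245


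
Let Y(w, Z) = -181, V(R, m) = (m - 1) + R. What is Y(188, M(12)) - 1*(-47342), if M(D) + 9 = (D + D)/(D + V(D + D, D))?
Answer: 47161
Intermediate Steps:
V(R, m) = -1 + R + m (V(R, m) = (-1 + m) + R = -1 + R + m)
M(D) = -9 + 2*D/(-1 + 4*D) (M(D) = -9 + (D + D)/(D + (-1 + (D + D) + D)) = -9 + (2*D)/(D + (-1 + 2*D + D)) = -9 + (2*D)/(D + (-1 + 3*D)) = -9 + (2*D)/(-1 + 4*D) = -9 + 2*D/(-1 + 4*D))
Y(188, M(12)) - 1*(-47342) = -181 - 1*(-47342) = -181 + 47342 = 47161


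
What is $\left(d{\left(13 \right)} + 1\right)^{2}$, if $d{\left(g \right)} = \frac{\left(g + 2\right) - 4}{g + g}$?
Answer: $\frac{1369}{676} \approx 2.0251$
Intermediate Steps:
$d{\left(g \right)} = \frac{-2 + g}{2 g}$ ($d{\left(g \right)} = \frac{\left(2 + g\right) - 4}{2 g} = \left(-2 + g\right) \frac{1}{2 g} = \frac{-2 + g}{2 g}$)
$\left(d{\left(13 \right)} + 1\right)^{2} = \left(\frac{-2 + 13}{2 \cdot 13} + 1\right)^{2} = \left(\frac{1}{2} \cdot \frac{1}{13} \cdot 11 + 1\right)^{2} = \left(\frac{11}{26} + 1\right)^{2} = \left(\frac{37}{26}\right)^{2} = \frac{1369}{676}$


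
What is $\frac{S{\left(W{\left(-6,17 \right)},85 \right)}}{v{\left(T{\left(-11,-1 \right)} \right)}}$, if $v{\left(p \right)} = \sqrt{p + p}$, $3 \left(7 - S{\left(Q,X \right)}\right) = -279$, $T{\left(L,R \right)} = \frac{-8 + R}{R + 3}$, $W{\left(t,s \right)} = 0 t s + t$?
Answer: $- \frac{100 i}{3} \approx - 33.333 i$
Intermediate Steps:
$W{\left(t,s \right)} = t$ ($W{\left(t,s \right)} = 0 s + t = 0 + t = t$)
$T{\left(L,R \right)} = \frac{-8 + R}{3 + R}$
$S{\left(Q,X \right)} = 100$ ($S{\left(Q,X \right)} = 7 - -93 = 7 + 93 = 100$)
$v{\left(p \right)} = \sqrt{2} \sqrt{p}$ ($v{\left(p \right)} = \sqrt{2 p} = \sqrt{2} \sqrt{p}$)
$\frac{S{\left(W{\left(-6,17 \right)},85 \right)}}{v{\left(T{\left(-11,-1 \right)} \right)}} = \frac{100}{\sqrt{2} \sqrt{\frac{-8 - 1}{3 - 1}}} = \frac{100}{\sqrt{2} \sqrt{\frac{1}{2} \left(-9\right)}} = \frac{100}{\sqrt{2} \sqrt{- \frac{9}{2}}} = \frac{100}{\sqrt{2} \frac{3 i \sqrt{2}}{2}} = \frac{100}{3 i} = 100 \left(- \frac{i}{3}\right) = - \frac{100 i}{3}$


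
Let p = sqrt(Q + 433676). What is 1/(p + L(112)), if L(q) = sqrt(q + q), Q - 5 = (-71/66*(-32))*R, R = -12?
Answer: 11/(29*sqrt(62337) + 44*sqrt(14)) ≈ 0.0014854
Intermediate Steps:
Q = -4489/11 (Q = 5 + (-71/66*(-32))*(-12) = 5 + (-71*1/66*(-32))*(-12) = 5 - 71/66*(-32)*(-12) = 5 + (1136/33)*(-12) = 5 - 4544/11 = -4489/11 ≈ -408.09)
p = 29*sqrt(62337)/11 (p = sqrt(-4489/11 + 433676) = sqrt(4765947/11) = 29*sqrt(62337)/11 ≈ 658.23)
L(q) = sqrt(2)*sqrt(q) (L(q) = sqrt(2*q) = sqrt(2)*sqrt(q))
1/(p + L(112)) = 1/(29*sqrt(62337)/11 + sqrt(2)*sqrt(112)) = 1/(29*sqrt(62337)/11 + sqrt(2)*(4*sqrt(7))) = 1/(29*sqrt(62337)/11 + 4*sqrt(14)) = 1/(4*sqrt(14) + 29*sqrt(62337)/11)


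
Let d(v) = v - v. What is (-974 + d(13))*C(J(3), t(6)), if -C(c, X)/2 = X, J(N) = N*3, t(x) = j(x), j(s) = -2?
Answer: -3896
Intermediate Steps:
t(x) = -2
J(N) = 3*N
C(c, X) = -2*X
d(v) = 0
(-974 + d(13))*C(J(3), t(6)) = (-974 + 0)*(-2*(-2)) = -974*4 = -3896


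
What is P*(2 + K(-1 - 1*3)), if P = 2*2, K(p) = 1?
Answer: 12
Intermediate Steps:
P = 4
P*(2 + K(-1 - 1*3)) = 4*(2 + 1) = 4*3 = 12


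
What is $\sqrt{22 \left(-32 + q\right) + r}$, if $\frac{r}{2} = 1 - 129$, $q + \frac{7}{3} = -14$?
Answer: $\frac{i \sqrt{11874}}{3} \approx 36.323 i$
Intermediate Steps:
$q = - \frac{49}{3}$ ($q = - \frac{7}{3} - 14 = - \frac{49}{3} \approx -16.333$)
$r = -256$ ($r = 2 \left(1 - 129\right) = 2 \left(-128\right) = -256$)
$\sqrt{22 \left(-32 + q\right) + r} = \sqrt{22 \left(-32 - \frac{49}{3}\right) - 256} = \sqrt{22 \left(- \frac{145}{3}\right) - 256} = \sqrt{- \frac{3190}{3} - 256} = \sqrt{- \frac{3958}{3}} = \frac{i \sqrt{11874}}{3}$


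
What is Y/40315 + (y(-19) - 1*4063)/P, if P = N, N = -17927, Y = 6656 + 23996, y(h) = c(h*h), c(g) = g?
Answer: 698744534/722727005 ≈ 0.96682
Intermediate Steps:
y(h) = h**2 (y(h) = h*h = h**2)
Y = 30652
P = -17927
Y/40315 + (y(-19) - 1*4063)/P = 30652/40315 + ((-19)**2 - 1*4063)/(-17927) = 30652*(1/40315) + (361 - 4063)*(-1/17927) = 30652/40315 - 3702*(-1/17927) = 30652/40315 + 3702/17927 = 698744534/722727005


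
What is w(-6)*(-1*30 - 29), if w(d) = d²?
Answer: -2124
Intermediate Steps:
w(-6)*(-1*30 - 29) = (-6)²*(-1*30 - 29) = 36*(-30 - 29) = 36*(-59) = -2124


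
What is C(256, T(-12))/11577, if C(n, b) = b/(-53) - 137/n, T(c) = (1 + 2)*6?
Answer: -11869/157076736 ≈ -7.5562e-5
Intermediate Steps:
T(c) = 18 (T(c) = 3*6 = 18)
C(n, b) = -137/n - b/53 (C(n, b) = b*(-1/53) - 137/n = -b/53 - 137/n = -137/n - b/53)
C(256, T(-12))/11577 = (-137/256 - 1/53*18)/11577 = (-137*1/256 - 18/53)*(1/11577) = (-137/256 - 18/53)*(1/11577) = -11869/13568*1/11577 = -11869/157076736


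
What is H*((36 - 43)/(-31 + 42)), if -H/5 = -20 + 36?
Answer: 560/11 ≈ 50.909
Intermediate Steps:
H = -80 (H = -5*(-20 + 36) = -5*16 = -80)
H*((36 - 43)/(-31 + 42)) = -80*(36 - 43)/(-31 + 42) = -(-560)/11 = -80*(-7/11) = 560/11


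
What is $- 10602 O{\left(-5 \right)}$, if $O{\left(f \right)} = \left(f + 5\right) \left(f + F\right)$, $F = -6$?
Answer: $0$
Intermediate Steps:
$O{\left(f \right)} = \left(-6 + f\right) \left(5 + f\right)$ ($O{\left(f \right)} = \left(f + 5\right) \left(f - 6\right) = \left(5 + f\right) \left(-6 + f\right) = \left(-6 + f\right) \left(5 + f\right)$)
$- 10602 O{\left(-5 \right)} = - 10602 \left(-30 + \left(-5\right)^{2} - -5\right) = - 10602 \left(-30 + 25 + 5\right) = \left(-10602\right) 0 = 0$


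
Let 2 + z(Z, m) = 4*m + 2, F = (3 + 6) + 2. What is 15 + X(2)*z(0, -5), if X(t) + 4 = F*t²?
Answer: -785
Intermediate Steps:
F = 11 (F = 9 + 2 = 11)
z(Z, m) = 4*m (z(Z, m) = -2 + (4*m + 2) = -2 + (2 + 4*m) = 4*m)
X(t) = -4 + 11*t²
15 + X(2)*z(0, -5) = 15 + (-4 + 11*2²)*(4*(-5)) = 15 + (-4 + 11*4)*(-20) = 15 + (-4 + 44)*(-20) = 15 + 40*(-20) = 15 - 800 = -785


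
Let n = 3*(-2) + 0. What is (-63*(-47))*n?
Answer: -17766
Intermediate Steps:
n = -6 (n = -6 + 0 = -6)
(-63*(-47))*n = -63*(-47)*(-6) = 2961*(-6) = -17766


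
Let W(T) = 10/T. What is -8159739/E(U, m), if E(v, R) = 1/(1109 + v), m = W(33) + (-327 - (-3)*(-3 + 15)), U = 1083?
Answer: -17886147888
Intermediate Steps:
m = -9593/33 (m = 10/33 + (-327 - (-3)*(-3 + 15)) = 10*(1/33) + (-327 - (-3)*12) = 10/33 + (-327 - 1*(-36)) = 10/33 + (-327 + 36) = 10/33 - 291 = -9593/33 ≈ -290.70)
-8159739/E(U, m) = -8159739/(1/(1109 + 1083)) = -8159739/(1/2192) = -8159739/1/2192 = -8159739*2192 = -17886147888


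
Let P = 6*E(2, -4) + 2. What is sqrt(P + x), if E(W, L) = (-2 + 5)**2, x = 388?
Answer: 2*sqrt(111) ≈ 21.071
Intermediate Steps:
E(W, L) = 9 (E(W, L) = 3**2 = 9)
P = 56 (P = 6*9 + 2 = 54 + 2 = 56)
sqrt(P + x) = sqrt(56 + 388) = sqrt(444) = 2*sqrt(111)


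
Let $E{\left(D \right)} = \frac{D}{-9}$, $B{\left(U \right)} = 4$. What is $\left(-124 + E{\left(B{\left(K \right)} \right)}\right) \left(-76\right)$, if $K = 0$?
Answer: $\frac{85120}{9} \approx 9457.8$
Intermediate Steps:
$E{\left(D \right)} = - \frac{D}{9}$ ($E{\left(D \right)} = D \left(- \frac{1}{9}\right) = - \frac{D}{9}$)
$\left(-124 + E{\left(B{\left(K \right)} \right)}\right) \left(-76\right) = \left(-124 - \frac{4}{9}\right) \left(-76\right) = \left(- \frac{1120}{9}\right) \left(-76\right) = \frac{85120}{9}$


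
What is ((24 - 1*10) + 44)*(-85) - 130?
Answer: -5060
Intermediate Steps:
((24 - 1*10) + 44)*(-85) - 130 = ((24 - 10) + 44)*(-85) - 130 = (14 + 44)*(-85) - 130 = 58*(-85) - 130 = -4930 - 130 = -5060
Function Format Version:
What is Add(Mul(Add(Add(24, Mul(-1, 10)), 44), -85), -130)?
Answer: -5060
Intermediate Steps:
Add(Mul(Add(Add(24, Mul(-1, 10)), 44), -85), -130) = Add(Mul(Add(Add(24, -10), 44), -85), -130) = Add(Mul(Add(14, 44), -85), -130) = Add(Mul(58, -85), -130) = Add(-4930, -130) = -5060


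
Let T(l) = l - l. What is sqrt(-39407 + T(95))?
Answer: I*sqrt(39407) ≈ 198.51*I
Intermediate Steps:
T(l) = 0
sqrt(-39407 + T(95)) = sqrt(-39407 + 0) = sqrt(-39407) = I*sqrt(39407)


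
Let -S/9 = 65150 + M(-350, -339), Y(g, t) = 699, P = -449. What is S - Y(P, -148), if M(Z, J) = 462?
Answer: -591207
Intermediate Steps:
S = -590508 (S = -9*(65150 + 462) = -9*65612 = -590508)
S - Y(P, -148) = -590508 - 1*699 = -590508 - 699 = -591207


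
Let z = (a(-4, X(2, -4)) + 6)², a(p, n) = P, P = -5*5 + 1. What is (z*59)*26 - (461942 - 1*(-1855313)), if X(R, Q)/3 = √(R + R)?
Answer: -1820239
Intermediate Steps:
X(R, Q) = 3*√2*√R (X(R, Q) = 3*√(R + R) = 3*√(2*R) = 3*(√2*√R) = 3*√2*√R)
P = -24 (P = -25 + 1 = -24)
a(p, n) = -24
z = 324 (z = (-24 + 6)² = (-18)² = 324)
(z*59)*26 - (461942 - 1*(-1855313)) = (324*59)*26 - (461942 - 1*(-1855313)) = 19116*26 - (461942 + 1855313) = 497016 - 1*2317255 = 497016 - 2317255 = -1820239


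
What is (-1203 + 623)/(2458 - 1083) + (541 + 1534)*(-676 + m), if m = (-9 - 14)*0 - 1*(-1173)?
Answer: 283600509/275 ≈ 1.0313e+6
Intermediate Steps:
m = 1173 (m = -23*0 + 1173 = 0 + 1173 = 1173)
(-1203 + 623)/(2458 - 1083) + (541 + 1534)*(-676 + m) = (-1203 + 623)/(2458 - 1083) + (541 + 1534)*(-676 + 1173) = -580/1375 + 2075*497 = -580*1/1375 + 1031275 = -116/275 + 1031275 = 283600509/275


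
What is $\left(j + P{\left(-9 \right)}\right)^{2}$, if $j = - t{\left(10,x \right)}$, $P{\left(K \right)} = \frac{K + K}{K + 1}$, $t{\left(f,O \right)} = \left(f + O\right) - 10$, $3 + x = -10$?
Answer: $\frac{3721}{16} \approx 232.56$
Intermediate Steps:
$x = -13$ ($x = -3 - 10 = -13$)
$t{\left(f,O \right)} = -10 + O + f$ ($t{\left(f,O \right)} = \left(O + f\right) - 10 = -10 + O + f$)
$P{\left(K \right)} = \frac{2 K}{1 + K}$
$j = 13$ ($j = - (-10 - 13 + 10) = \left(-1\right) \left(-13\right) = 13$)
$\left(j + P{\left(-9 \right)}\right)^{2} = \left(13 + 2 \left(-9\right) \frac{1}{1 - 9}\right)^{2} = \left(13 + 2 \left(-9\right) \frac{1}{-8}\right)^{2} = \left(13 + 2 \left(-9\right) \left(- \frac{1}{8}\right)\right)^{2} = \left(13 + \frac{9}{4}\right)^{2} = \left(\frac{61}{4}\right)^{2} = \frac{3721}{16}$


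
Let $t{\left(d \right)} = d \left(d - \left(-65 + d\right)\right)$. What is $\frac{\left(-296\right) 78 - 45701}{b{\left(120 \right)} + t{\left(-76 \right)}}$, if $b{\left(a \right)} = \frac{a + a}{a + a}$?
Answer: $\frac{68789}{4939} \approx 13.928$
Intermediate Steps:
$t{\left(d \right)} = 65 d$ ($t{\left(d \right)} = d 65 = 65 d$)
$b{\left(a \right)} = 1$ ($b{\left(a \right)} = \frac{2 a}{2 a} = 2 a \frac{1}{2 a} = 1$)
$\frac{\left(-296\right) 78 - 45701}{b{\left(120 \right)} + t{\left(-76 \right)}} = \frac{\left(-296\right) 78 - 45701}{1 + 65 \left(-76\right)} = \frac{-23088 - 45701}{1 - 4940} = - \frac{68789}{-4939} = \left(-68789\right) \left(- \frac{1}{4939}\right) = \frac{68789}{4939}$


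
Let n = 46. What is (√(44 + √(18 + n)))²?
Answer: 52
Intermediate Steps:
(√(44 + √(18 + n)))² = (√(44 + √(18 + 46)))² = (√(44 + √64))² = (√(44 + 8))² = (√52)² = (2*√13)² = 52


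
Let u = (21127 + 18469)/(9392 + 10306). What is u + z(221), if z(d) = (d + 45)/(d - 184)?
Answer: 3352360/364413 ≈ 9.1993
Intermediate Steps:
z(d) = (45 + d)/(-184 + d)
u = 19798/9849 (u = 39596/19698 = 39596*(1/19698) = 19798/9849 ≈ 2.0102)
u + z(221) = 19798/9849 + (45 + 221)/(-184 + 221) = 19798/9849 + 266/37 = 3352360/364413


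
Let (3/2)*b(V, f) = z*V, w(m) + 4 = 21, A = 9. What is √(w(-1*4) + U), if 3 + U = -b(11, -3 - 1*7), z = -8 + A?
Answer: 2*√15/3 ≈ 2.5820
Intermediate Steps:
w(m) = 17 (w(m) = -4 + 21 = 17)
z = 1 (z = -8 + 9 = 1)
b(V, f) = 2*V/3 (b(V, f) = 2*(1*V)/3 = 2*V/3)
U = -31/3 (U = -3 - 2*11/3 = -3 - 1*22/3 = -3 - 22/3 = -31/3 ≈ -10.333)
√(w(-1*4) + U) = √(17 - 31/3) = √(20/3) = 2*√15/3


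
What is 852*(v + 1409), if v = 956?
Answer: 2014980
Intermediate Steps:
852*(v + 1409) = 852*(956 + 1409) = 852*2365 = 2014980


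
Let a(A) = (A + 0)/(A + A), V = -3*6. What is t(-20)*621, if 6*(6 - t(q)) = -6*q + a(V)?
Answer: -34983/4 ≈ -8745.8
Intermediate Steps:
V = -18 (V = -1*18 = -18)
a(A) = 1/2 (a(A) = A/((2*A)) = A*(1/(2*A)) = 1/2)
t(q) = 71/12 + q (t(q) = 6 - (-6*q + 1/2)/6 = 6 - (1/2 - 6*q)/6 = 6 + (-1/12 + q) = 71/12 + q)
t(-20)*621 = (71/12 - 20)*621 = -169/12*621 = -34983/4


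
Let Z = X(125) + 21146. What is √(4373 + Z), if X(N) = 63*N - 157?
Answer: 3*√3693 ≈ 182.31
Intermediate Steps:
X(N) = -157 + 63*N
Z = 28864 (Z = (-157 + 63*125) + 21146 = (-157 + 7875) + 21146 = 7718 + 21146 = 28864)
√(4373 + Z) = √(4373 + 28864) = √33237 = 3*√3693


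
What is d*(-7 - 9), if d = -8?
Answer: 128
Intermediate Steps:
d*(-7 - 9) = -8*(-7 - 9) = -8*(-16) = 128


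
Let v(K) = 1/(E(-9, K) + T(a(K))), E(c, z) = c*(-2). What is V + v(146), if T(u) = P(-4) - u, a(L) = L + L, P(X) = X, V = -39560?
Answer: -10997681/278 ≈ -39560.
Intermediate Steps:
E(c, z) = -2*c
a(L) = 2*L
T(u) = -4 - u
v(K) = 1/(14 - 2*K) (v(K) = 1/(-2*(-9) + (-4 - 2*K)) = 1/(18 + (-4 - 2*K)) = 1/(14 - 2*K))
V + v(146) = -39560 - 1/(-14 + 2*146) = -39560 - 1/(-14 + 292) = -39560 - 1/278 = -10997681/278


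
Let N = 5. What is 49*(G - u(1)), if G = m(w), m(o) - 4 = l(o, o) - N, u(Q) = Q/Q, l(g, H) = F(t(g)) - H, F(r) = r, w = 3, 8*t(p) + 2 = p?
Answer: -1911/8 ≈ -238.88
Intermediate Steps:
t(p) = -¼ + p/8
l(g, H) = -¼ - H + g/8 (l(g, H) = (-¼ + g/8) - H = -¼ - H + g/8)
u(Q) = 1
m(o) = -5/4 - 7*o/8 (m(o) = 4 + ((-¼ - o + o/8) - 1*5) = 4 + ((-¼ - 7*o/8) - 5) = 4 + (-21/4 - 7*o/8) = -5/4 - 7*o/8)
G = -31/8 (G = -5/4 - 7/8*3 = -5/4 - 21/8 = -31/8 ≈ -3.8750)
49*(G - u(1)) = 49*(-31/8 - 1*1) = 49*(-31/8 - 1) = 49*(-39/8) = -1911/8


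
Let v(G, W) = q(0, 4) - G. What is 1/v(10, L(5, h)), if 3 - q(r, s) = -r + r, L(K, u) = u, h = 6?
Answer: -⅐ ≈ -0.14286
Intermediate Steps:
q(r, s) = 3 (q(r, s) = 3 - (-r + r) = 3 - 1*0 = 3 + 0 = 3)
v(G, W) = 3 - G
1/v(10, L(5, h)) = 1/(3 - 1*10) = 1/(3 - 10) = 1/(-7) = -⅐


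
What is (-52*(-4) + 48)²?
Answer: 65536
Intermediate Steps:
(-52*(-4) + 48)² = (208 + 48)² = 256² = 65536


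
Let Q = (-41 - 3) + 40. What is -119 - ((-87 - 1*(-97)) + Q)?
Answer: -125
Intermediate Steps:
Q = -4 (Q = -44 + 40 = -4)
-119 - ((-87 - 1*(-97)) + Q) = -119 - ((-87 - 1*(-97)) - 4) = -119 - ((-87 + 97) - 4) = -119 - (10 - 4) = -119 - 1*6 = -119 - 6 = -125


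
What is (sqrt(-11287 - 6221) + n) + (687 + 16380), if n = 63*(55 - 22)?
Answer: 19146 + 2*I*sqrt(4377) ≈ 19146.0 + 132.32*I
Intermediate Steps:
n = 2079 (n = 63*33 = 2079)
(sqrt(-11287 - 6221) + n) + (687 + 16380) = (sqrt(-11287 - 6221) + 2079) + (687 + 16380) = (sqrt(-17508) + 2079) + 17067 = (2*I*sqrt(4377) + 2079) + 17067 = (2079 + 2*I*sqrt(4377)) + 17067 = 19146 + 2*I*sqrt(4377)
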